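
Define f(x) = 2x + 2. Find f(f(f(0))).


f(0) = 2
f(2) = 6
f(6) = 14

14


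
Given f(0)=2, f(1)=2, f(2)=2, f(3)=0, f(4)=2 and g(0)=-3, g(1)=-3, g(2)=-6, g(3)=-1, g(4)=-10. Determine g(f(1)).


f(1) = 2
g(2) = -6

-6


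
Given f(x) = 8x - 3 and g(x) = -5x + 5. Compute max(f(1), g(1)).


f(1) = 5
g(1) = 0
max = 5

5


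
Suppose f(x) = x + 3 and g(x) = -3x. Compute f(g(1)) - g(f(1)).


f(g(1)) = 0
g(f(1)) = -12
Difference = 12

12


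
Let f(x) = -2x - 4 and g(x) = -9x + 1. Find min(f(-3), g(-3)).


f(-3) = 2
g(-3) = 28
min = 2

2


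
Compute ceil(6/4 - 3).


6/4 = 1.5
1.5 - 3 = -1.5
ceil(-1.5) = -1

-1


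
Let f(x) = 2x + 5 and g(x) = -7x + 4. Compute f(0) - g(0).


f(0) = 5
g(0) = 4
Difference = 1

1


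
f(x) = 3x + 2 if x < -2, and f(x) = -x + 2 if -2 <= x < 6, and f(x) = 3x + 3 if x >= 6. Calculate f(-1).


-1 satisfies -2 <= x < 6
f(-1) = 3

3


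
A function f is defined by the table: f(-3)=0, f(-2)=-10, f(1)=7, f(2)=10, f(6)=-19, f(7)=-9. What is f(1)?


7


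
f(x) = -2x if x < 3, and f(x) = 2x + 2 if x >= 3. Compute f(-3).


-3 satisfies x < 3
f(-3) = 6

6


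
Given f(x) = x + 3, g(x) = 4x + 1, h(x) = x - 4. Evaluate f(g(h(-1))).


h(-1) = -5
g(-5) = -19
f(-19) = -16

-16


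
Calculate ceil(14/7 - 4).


14/7 = 2
2 - 4 = -2
ceil(-2) = -2

-2


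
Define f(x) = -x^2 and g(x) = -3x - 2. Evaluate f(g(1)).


g(1) = -5
f(-5) = (-1)*(-5)^2 = -25

-25


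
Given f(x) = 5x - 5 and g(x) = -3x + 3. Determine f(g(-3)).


g(-3) = 12
f(12) = 55

55


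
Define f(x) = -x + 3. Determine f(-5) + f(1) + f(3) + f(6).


f(-5) = 8
f(1) = 2
f(3) = 0
f(6) = -3
Sum = 7

7


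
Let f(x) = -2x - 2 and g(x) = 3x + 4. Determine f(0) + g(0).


2


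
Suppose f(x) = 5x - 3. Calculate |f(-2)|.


f(-2) = -13
|-13| = 13

13


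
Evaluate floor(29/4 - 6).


29/4 = 7.25
7.25 - 6 = 1.25
floor(1.25) = 1

1


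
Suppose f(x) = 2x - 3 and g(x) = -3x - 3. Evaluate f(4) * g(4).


f(4) = 5
g(4) = -15
Product = -75

-75


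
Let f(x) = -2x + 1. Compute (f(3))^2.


f(3) = -5
(-5)^2 = 25

25


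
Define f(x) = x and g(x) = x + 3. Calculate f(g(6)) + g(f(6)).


f(g(6)) = 9
g(f(6)) = 9
Sum = 18

18


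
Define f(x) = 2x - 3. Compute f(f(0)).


f(0) = -3
f(-3) = -9

-9


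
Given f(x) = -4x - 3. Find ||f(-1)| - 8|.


f(-1) = 1
|1| = 1
|1 - 8| = 7

7


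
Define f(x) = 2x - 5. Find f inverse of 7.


Solve 2x - 5 = 7
x = (7 + 5) / 2 = 6

6


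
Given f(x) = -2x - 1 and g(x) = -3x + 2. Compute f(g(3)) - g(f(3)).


f(g(3)) = 13
g(f(3)) = 23
Difference = -10

-10


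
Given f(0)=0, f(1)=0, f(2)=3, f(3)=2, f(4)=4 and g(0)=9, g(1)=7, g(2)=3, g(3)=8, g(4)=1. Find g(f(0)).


9


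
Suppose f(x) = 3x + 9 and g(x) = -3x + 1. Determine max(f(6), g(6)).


f(6) = 27
g(6) = -17
max = 27

27


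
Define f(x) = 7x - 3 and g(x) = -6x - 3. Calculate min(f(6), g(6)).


f(6) = 39
g(6) = -39
min = -39

-39


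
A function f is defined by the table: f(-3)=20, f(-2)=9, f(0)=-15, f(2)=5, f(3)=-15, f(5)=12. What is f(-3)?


Reading from the table at x = -3

20


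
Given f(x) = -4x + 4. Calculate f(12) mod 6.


4


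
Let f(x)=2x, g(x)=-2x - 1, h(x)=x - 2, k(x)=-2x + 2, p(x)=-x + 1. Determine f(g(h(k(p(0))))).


p(0) = 1
k(1) = 0
h(0) = -2
g(-2) = 3
f(3) = 6

6


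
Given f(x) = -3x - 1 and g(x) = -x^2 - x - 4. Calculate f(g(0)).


11


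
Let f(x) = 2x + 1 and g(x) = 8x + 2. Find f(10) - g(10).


f(10) = 21
g(10) = 82
Difference = -61

-61


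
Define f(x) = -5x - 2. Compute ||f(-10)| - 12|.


f(-10) = 48
|48| = 48
|48 - 12| = 36

36


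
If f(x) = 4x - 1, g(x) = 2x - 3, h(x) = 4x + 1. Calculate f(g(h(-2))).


h(-2) = -7
g(-7) = -17
f(-17) = -69

-69


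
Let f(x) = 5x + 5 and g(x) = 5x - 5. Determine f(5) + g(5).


f(5) = 30
g(5) = 20
Sum = 50

50


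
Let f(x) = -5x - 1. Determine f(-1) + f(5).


-22


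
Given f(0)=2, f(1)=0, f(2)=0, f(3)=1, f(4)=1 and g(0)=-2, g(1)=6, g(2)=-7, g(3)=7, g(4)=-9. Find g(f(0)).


f(0) = 2
g(2) = -7

-7


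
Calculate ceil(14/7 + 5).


14/7 = 2
2 + 5 = 7
ceil(7) = 7

7


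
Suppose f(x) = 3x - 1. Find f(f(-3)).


f(-3) = -10
f(-10) = -31

-31


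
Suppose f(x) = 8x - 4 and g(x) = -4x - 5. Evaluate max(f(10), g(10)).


f(10) = 76
g(10) = -45
max = 76

76


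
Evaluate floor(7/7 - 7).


7/7 = 1
1 - 7 = -6
floor(-6) = -6

-6


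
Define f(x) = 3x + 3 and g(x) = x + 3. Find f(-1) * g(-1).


f(-1) = 0
g(-1) = 2
Product = 0

0


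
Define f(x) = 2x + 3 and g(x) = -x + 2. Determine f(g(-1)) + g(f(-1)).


f(g(-1)) = 9
g(f(-1)) = 1
Sum = 10

10


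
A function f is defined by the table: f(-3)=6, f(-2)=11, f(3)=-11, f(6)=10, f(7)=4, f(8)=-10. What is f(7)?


Reading from the table at x = 7

4


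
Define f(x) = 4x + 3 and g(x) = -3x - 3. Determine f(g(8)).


g(8) = -27
f(-27) = -105

-105


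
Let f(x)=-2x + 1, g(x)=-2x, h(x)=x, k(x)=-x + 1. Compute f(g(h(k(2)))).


k(2) = -1
h(-1) = -1
g(-1) = 2
f(2) = -3

-3


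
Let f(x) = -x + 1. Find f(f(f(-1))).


2


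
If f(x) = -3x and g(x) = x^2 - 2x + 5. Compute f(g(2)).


g(2) = 5
f(5) = -15

-15


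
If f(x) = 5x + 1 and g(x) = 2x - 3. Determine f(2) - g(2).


f(2) = 11
g(2) = 1
Difference = 10

10


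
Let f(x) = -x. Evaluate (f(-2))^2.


f(-2) = 2
(2)^2 = 4

4


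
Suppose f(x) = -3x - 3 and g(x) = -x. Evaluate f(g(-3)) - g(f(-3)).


f(g(-3)) = -12
g(f(-3)) = -6
Difference = -6

-6


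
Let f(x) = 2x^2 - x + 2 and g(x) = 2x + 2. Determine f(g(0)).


g(0) = 2
f(2) = 2*(2)^2 - 1*(2) + 2 = 8

8


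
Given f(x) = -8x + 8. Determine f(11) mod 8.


f(11) = -80
-80 mod 8 = 0

0


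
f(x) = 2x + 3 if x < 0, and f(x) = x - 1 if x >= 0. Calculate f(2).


2 satisfies x >= 0
f(2) = 1

1


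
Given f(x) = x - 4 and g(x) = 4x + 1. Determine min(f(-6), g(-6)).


f(-6) = -10
g(-6) = -23
min = -23

-23


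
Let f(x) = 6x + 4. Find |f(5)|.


34


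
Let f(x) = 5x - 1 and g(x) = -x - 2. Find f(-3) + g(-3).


f(-3) = -16
g(-3) = 1
Sum = -15

-15


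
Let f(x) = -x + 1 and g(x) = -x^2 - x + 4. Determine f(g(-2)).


g(-2) = 2
f(2) = -1

-1


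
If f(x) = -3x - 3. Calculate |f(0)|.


f(0) = -3
|-3| = 3

3


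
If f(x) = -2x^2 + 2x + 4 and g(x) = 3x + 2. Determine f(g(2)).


g(2) = 8
f(8) = (-2)*(8)^2 + 2*(8) + 4 = -108

-108


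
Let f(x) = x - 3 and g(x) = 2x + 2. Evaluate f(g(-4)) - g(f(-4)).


f(g(-4)) = -9
g(f(-4)) = -12
Difference = 3

3


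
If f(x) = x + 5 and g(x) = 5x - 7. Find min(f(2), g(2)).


f(2) = 7
g(2) = 3
min = 3

3


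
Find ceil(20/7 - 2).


20/7 = 2.8571
2.8571 - 2 = 0.8571
ceil(0.8571) = 1

1


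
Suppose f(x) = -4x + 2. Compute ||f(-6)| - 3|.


f(-6) = 26
|26| = 26
|26 - 3| = 23

23


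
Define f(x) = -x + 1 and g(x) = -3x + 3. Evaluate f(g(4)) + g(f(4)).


22


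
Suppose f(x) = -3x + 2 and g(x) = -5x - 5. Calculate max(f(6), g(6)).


f(6) = -16
g(6) = -35
max = -16

-16


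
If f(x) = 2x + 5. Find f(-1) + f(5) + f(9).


f(-1) = 3
f(5) = 15
f(9) = 23
Sum = 41

41


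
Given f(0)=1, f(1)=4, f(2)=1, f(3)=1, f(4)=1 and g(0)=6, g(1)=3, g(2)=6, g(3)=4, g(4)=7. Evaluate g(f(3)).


f(3) = 1
g(1) = 3

3


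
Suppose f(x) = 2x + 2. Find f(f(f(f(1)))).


f(1) = 4
f(4) = 10
f(10) = 22
f(22) = 46

46


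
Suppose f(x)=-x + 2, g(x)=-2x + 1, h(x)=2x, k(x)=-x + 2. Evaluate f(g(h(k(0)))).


k(0) = 2
h(2) = 4
g(4) = -7
f(-7) = 9

9


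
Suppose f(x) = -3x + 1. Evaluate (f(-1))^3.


f(-1) = 4
(4)^3 = 64

64


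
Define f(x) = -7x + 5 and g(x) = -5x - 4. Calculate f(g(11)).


g(11) = -59
f(-59) = 418

418


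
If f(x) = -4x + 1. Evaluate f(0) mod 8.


f(0) = 1
1 mod 8 = 1

1


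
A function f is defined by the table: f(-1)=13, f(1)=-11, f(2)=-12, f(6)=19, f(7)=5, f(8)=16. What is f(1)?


Reading from the table at x = 1

-11


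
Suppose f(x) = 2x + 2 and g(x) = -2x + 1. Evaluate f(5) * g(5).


f(5) = 12
g(5) = -9
Product = -108

-108


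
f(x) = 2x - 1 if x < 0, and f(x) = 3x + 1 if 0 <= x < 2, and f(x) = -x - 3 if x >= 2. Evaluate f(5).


5 satisfies x >= 2
f(5) = -8

-8


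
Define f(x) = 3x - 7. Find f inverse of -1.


Solve 3x - 7 = -1
x = (-1 + 7) / 3 = 2

2


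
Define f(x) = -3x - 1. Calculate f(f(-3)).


f(-3) = 8
f(8) = -25

-25


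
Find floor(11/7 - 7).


11/7 = 1.5714
1.5714 - 7 = -5.4286
floor(-5.4286) = -6

-6


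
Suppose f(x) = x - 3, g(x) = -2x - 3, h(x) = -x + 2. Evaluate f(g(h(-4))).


h(-4) = 6
g(6) = -15
f(-15) = -18

-18


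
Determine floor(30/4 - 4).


30/4 = 7.5
7.5 - 4 = 3.5
floor(3.5) = 3

3


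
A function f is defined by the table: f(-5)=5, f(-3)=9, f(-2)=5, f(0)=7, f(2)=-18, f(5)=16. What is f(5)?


Reading from the table at x = 5

16


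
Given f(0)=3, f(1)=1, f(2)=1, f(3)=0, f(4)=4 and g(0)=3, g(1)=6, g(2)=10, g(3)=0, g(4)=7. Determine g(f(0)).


f(0) = 3
g(3) = 0

0


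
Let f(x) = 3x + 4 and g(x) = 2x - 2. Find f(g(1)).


4


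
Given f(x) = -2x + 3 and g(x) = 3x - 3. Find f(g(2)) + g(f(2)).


f(g(2)) = -3
g(f(2)) = -6
Sum = -9

-9


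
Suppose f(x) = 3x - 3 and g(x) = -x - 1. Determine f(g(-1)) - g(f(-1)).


f(g(-1)) = -3
g(f(-1)) = 5
Difference = -8

-8


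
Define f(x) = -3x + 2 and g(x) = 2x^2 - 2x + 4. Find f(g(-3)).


g(-3) = 28
f(28) = -82

-82


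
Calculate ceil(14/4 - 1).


14/4 = 3.5
3.5 - 1 = 2.5
ceil(2.5) = 3

3


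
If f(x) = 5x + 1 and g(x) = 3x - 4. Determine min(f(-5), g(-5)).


f(-5) = -24
g(-5) = -19
min = -24

-24


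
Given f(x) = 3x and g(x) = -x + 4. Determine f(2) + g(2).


f(2) = 6
g(2) = 2
Sum = 8

8


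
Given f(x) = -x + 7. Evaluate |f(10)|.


f(10) = -3
|-3| = 3

3


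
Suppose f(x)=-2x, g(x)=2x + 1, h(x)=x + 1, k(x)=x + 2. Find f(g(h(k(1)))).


k(1) = 3
h(3) = 4
g(4) = 9
f(9) = -18

-18


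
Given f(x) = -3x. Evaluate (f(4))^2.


f(4) = -12
(-12)^2 = 144

144


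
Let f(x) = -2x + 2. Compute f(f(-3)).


f(-3) = 8
f(8) = -14

-14


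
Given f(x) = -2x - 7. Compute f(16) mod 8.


f(16) = -39
-39 mod 8 = 1

1


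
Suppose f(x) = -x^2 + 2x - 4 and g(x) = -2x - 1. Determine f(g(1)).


g(1) = -3
f(-3) = (-1)*(-3)^2 + 2*(-3) - 4 = -19

-19


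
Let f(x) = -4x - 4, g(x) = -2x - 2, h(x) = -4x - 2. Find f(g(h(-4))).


116


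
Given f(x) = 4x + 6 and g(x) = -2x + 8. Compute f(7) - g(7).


40


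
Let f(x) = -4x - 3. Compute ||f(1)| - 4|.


f(1) = -7
|-7| = 7
|7 - 4| = 3

3


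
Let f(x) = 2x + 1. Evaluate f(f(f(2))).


f(2) = 5
f(5) = 11
f(11) = 23

23


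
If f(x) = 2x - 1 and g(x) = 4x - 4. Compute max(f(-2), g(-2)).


f(-2) = -5
g(-2) = -12
max = -5

-5


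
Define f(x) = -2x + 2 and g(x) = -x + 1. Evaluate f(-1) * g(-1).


f(-1) = 4
g(-1) = 2
Product = 8

8


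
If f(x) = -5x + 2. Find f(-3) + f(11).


f(-3) = 17
f(11) = -53
Sum = -36

-36


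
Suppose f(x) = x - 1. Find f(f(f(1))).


f(1) = 0
f(0) = -1
f(-1) = -2

-2


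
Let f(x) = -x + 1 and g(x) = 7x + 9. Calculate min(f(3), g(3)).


f(3) = -2
g(3) = 30
min = -2

-2


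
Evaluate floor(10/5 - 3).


10/5 = 2
2 - 3 = -1
floor(-1) = -1

-1


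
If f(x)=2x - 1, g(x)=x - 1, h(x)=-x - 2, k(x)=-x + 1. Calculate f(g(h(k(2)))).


k(2) = -1
h(-1) = -1
g(-1) = -2
f(-2) = -5

-5


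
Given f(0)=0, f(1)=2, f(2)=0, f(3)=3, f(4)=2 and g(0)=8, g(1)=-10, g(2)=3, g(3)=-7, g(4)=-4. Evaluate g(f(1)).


f(1) = 2
g(2) = 3

3


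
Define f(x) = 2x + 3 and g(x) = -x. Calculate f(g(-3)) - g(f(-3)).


f(g(-3)) = 9
g(f(-3)) = 3
Difference = 6

6


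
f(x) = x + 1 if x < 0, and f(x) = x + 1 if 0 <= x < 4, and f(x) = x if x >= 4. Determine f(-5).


-5 satisfies x < 0
f(-5) = -4

-4


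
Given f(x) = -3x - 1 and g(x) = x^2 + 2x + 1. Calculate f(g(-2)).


g(-2) = 1
f(1) = -4

-4


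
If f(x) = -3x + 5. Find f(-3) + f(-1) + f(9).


f(-3) = 14
f(-1) = 8
f(9) = -22
Sum = 0

0


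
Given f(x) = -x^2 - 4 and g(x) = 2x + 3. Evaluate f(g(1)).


g(1) = 5
f(5) = (-1)*(5)^2 - 4 = -29

-29


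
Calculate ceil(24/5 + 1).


24/5 = 4.8
4.8 + 1 = 5.8
ceil(5.8) = 6

6


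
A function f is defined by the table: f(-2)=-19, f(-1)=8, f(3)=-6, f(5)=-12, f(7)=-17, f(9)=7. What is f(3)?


Reading from the table at x = 3

-6


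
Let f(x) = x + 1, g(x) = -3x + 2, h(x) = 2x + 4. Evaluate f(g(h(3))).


-27


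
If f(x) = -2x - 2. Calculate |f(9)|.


f(9) = -20
|-20| = 20

20


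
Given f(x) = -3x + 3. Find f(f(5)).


f(5) = -12
f(-12) = 39

39


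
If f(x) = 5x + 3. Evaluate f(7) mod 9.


2


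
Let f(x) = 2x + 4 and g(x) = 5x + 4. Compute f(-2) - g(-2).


f(-2) = 0
g(-2) = -6
Difference = 6

6


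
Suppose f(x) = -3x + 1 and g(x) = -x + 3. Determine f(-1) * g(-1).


16


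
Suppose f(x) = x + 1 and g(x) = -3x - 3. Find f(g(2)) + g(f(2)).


-20


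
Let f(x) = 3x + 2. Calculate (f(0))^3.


f(0) = 2
(2)^3 = 8

8


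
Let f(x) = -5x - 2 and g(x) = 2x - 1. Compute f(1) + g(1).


f(1) = -7
g(1) = 1
Sum = -6

-6


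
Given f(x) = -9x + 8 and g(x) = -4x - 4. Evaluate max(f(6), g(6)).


f(6) = -46
g(6) = -28
max = -28

-28


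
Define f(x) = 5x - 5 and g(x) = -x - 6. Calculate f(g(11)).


g(11) = -17
f(-17) = -90

-90


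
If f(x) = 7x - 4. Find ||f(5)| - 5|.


26


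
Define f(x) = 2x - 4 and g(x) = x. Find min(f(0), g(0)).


f(0) = -4
g(0) = 0
min = -4

-4


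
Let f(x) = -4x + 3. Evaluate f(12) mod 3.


f(12) = -45
-45 mod 3 = 0

0


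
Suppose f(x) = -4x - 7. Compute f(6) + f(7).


f(6) = -31
f(7) = -35
Sum = -66

-66


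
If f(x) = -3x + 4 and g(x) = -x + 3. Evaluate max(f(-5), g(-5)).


19


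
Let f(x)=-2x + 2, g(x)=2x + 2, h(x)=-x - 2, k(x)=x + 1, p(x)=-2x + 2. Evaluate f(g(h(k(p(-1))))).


p(-1) = 4
k(4) = 5
h(5) = -7
g(-7) = -12
f(-12) = 26

26


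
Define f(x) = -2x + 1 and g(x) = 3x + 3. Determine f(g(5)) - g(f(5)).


f(g(5)) = -35
g(f(5)) = -24
Difference = -11

-11


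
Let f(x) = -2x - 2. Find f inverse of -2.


Solve -2x - 2 = -2
x = (-2 + 2) / (-2) = 0

0


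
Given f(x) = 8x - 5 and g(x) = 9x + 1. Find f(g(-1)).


g(-1) = -8
f(-8) = -69

-69


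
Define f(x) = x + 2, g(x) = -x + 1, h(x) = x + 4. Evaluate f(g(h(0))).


h(0) = 4
g(4) = -3
f(-3) = -1

-1


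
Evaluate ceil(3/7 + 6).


3/7 = 0.4286
0.4286 + 6 = 6.4286
ceil(6.4286) = 7

7


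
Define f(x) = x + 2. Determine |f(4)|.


f(4) = 6
|6| = 6

6


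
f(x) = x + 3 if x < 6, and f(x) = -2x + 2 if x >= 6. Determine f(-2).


-2 satisfies x < 6
f(-2) = 1

1


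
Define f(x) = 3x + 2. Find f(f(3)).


f(3) = 11
f(11) = 35

35


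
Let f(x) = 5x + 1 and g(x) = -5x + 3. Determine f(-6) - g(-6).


f(-6) = -29
g(-6) = 33
Difference = -62

-62


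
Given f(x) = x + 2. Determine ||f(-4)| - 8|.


6


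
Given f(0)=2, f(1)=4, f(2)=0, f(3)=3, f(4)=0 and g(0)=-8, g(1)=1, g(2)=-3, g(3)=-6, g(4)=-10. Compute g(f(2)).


-8


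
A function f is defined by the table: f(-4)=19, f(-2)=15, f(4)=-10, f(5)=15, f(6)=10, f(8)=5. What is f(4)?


Reading from the table at x = 4

-10


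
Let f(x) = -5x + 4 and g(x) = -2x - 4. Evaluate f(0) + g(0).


f(0) = 4
g(0) = -4
Sum = 0

0


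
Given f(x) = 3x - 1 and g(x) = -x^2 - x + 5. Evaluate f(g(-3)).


g(-3) = -1
f(-1) = -4

-4


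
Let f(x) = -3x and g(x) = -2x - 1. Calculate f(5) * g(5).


f(5) = -15
g(5) = -11
Product = 165

165


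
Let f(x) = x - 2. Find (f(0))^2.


f(0) = -2
(-2)^2 = 4

4


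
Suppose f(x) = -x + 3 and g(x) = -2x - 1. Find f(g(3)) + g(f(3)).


f(g(3)) = 10
g(f(3)) = -1
Sum = 9

9


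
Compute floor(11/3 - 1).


2


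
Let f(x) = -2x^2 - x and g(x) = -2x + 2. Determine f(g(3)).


-28


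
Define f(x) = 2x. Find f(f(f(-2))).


f(-2) = -4
f(-4) = -8
f(-8) = -16

-16


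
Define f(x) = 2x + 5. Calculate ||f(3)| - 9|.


2


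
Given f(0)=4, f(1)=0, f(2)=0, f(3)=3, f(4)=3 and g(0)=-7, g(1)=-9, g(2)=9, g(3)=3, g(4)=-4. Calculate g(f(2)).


f(2) = 0
g(0) = -7

-7


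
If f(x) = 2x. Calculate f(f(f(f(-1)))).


f(-1) = -2
f(-2) = -4
f(-4) = -8
f(-8) = -16

-16


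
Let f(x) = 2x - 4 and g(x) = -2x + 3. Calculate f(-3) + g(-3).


f(-3) = -10
g(-3) = 9
Sum = -1

-1


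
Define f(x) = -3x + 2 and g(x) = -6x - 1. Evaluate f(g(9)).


g(9) = -55
f(-55) = 167

167


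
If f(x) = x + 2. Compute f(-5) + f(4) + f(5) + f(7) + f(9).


f(-5) = -3
f(4) = 6
f(5) = 7
f(7) = 9
f(9) = 11
Sum = 30

30


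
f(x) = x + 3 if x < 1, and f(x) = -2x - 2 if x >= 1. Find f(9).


9 satisfies x >= 1
f(9) = -20

-20


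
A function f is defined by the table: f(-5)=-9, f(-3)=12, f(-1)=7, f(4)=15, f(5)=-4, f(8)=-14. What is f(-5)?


-9


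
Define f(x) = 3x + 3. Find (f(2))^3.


729


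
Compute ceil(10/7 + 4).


6


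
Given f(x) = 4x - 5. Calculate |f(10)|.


f(10) = 35
|35| = 35

35


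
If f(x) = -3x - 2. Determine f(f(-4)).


f(-4) = 10
f(10) = -32

-32


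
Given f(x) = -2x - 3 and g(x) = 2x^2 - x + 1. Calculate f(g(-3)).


g(-3) = 22
f(22) = -47

-47


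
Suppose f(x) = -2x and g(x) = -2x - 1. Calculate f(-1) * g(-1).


f(-1) = 2
g(-1) = 1
Product = 2

2


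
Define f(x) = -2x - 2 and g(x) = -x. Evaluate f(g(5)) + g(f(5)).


f(g(5)) = 8
g(f(5)) = 12
Sum = 20

20


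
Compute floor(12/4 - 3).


12/4 = 3
3 - 3 = 0
floor(0) = 0

0


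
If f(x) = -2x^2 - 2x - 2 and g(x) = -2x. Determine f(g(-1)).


g(-1) = 2
f(2) = (-2)*(2)^2 - 2*(2) - 2 = -14

-14


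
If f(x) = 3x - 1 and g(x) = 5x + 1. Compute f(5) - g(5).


f(5) = 14
g(5) = 26
Difference = -12

-12


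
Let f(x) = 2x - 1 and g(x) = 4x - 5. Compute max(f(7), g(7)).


f(7) = 13
g(7) = 23
max = 23

23


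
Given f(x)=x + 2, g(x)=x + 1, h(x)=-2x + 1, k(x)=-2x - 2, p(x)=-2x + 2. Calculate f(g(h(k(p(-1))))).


p(-1) = 4
k(4) = -10
h(-10) = 21
g(21) = 22
f(22) = 24

24


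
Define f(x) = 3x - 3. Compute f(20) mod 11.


2


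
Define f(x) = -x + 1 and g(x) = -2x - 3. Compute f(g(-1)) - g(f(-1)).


f(g(-1)) = 2
g(f(-1)) = -7
Difference = 9

9


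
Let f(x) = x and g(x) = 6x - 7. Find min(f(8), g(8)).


f(8) = 8
g(8) = 41
min = 8

8


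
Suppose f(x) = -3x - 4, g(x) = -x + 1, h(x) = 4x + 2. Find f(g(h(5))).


h(5) = 22
g(22) = -21
f(-21) = 59

59


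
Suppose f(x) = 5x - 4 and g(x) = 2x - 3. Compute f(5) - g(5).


f(5) = 21
g(5) = 7
Difference = 14

14


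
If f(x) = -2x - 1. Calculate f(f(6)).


f(6) = -13
f(-13) = 25

25


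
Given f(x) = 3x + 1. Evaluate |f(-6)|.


17


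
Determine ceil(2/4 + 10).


2/4 = 0.5
0.5 + 10 = 10.5
ceil(10.5) = 11

11


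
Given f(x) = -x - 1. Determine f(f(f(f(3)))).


3


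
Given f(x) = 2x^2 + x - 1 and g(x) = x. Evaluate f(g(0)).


g(0) = 0
f(0) = 2*(0)^2 + 1*(0) - 1 = -1

-1


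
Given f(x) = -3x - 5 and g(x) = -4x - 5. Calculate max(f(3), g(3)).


-14


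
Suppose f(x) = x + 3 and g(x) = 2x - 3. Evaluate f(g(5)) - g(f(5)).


-3


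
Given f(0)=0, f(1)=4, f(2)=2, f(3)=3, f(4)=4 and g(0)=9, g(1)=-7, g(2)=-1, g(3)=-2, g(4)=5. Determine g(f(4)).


f(4) = 4
g(4) = 5

5


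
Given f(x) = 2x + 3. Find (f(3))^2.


f(3) = 9
(9)^2 = 81

81


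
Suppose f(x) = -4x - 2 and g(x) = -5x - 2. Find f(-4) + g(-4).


32


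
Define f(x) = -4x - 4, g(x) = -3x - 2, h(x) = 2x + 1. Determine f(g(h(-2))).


h(-2) = -3
g(-3) = 7
f(7) = -32

-32


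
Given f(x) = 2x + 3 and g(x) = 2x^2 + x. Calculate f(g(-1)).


g(-1) = 1
f(1) = 5

5


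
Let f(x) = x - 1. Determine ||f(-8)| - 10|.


f(-8) = -9
|-9| = 9
|9 - 10| = 1

1


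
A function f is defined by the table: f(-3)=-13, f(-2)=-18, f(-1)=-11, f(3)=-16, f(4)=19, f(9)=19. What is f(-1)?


Reading from the table at x = -1

-11


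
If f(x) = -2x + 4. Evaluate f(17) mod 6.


f(17) = -30
-30 mod 6 = 0

0


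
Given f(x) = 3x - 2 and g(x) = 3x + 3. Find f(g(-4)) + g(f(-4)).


-68


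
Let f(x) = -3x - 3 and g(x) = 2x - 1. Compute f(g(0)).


g(0) = -1
f(-1) = 0

0


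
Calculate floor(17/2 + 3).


17/2 = 8.5
8.5 + 3 = 11.5
floor(11.5) = 11

11


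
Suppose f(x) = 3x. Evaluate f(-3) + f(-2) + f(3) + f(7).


f(-3) = -9
f(-2) = -6
f(3) = 9
f(7) = 21
Sum = 15

15


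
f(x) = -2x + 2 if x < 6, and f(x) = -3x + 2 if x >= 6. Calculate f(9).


9 satisfies x >= 6
f(9) = -25

-25


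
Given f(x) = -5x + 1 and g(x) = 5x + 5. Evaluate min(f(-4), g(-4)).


-15


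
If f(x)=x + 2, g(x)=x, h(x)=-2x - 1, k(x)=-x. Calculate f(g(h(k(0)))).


1


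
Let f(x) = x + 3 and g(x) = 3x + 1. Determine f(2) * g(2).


35


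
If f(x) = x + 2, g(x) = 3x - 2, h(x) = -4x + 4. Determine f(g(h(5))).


-48


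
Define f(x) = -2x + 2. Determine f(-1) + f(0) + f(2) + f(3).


f(-1) = 4
f(0) = 2
f(2) = -2
f(3) = -4
Sum = 0

0


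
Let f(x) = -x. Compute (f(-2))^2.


f(-2) = 2
(2)^2 = 4

4


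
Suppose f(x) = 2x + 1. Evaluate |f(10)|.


f(10) = 21
|21| = 21

21


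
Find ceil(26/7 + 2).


26/7 = 3.7143
3.7143 + 2 = 5.7143
ceil(5.7143) = 6

6


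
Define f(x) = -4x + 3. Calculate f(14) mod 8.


3


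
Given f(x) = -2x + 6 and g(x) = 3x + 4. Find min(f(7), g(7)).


-8


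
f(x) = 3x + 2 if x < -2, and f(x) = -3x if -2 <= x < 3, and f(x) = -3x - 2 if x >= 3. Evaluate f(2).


2 satisfies -2 <= x < 3
f(2) = -6

-6


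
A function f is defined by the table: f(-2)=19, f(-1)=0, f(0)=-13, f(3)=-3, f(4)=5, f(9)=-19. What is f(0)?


Reading from the table at x = 0

-13


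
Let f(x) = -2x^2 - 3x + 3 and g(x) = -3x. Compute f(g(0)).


g(0) = 0
f(0) = (-2)*(0)^2 - 3*(0) + 3 = 3

3


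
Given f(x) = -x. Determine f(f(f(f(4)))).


f(4) = -4
f(-4) = 4
f(4) = -4
f(-4) = 4

4


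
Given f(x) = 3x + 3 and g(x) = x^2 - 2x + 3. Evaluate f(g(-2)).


36


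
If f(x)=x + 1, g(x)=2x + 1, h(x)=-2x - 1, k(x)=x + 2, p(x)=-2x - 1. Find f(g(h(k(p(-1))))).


p(-1) = 1
k(1) = 3
h(3) = -7
g(-7) = -13
f(-13) = -12

-12


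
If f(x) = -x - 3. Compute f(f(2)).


2


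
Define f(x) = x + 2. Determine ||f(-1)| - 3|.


f(-1) = 1
|1| = 1
|1 - 3| = 2

2


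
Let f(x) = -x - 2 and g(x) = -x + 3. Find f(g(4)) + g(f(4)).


f(g(4)) = -1
g(f(4)) = 9
Sum = 8

8


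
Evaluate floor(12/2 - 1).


12/2 = 6
6 - 1 = 5
floor(5) = 5

5


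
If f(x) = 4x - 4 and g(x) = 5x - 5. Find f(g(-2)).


g(-2) = -15
f(-15) = -64

-64


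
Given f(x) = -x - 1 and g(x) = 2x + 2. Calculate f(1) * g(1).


f(1) = -2
g(1) = 4
Product = -8

-8


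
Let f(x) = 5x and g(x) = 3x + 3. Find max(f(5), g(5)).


25


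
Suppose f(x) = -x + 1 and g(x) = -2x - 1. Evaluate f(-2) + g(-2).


6


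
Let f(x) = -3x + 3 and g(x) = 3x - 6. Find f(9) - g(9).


-45


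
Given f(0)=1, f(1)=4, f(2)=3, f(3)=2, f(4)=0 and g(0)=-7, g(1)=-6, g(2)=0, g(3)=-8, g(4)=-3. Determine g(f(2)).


f(2) = 3
g(3) = -8

-8


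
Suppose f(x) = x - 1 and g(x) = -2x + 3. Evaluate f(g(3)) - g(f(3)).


-3


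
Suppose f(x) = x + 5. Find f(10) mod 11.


4


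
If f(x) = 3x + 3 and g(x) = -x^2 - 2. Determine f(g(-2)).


g(-2) = -6
f(-6) = -15

-15


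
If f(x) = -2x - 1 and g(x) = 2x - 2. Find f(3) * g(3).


-28


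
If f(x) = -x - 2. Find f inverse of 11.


Solve -x - 2 = 11
x = (11 + 2) / (-1) = -13

-13


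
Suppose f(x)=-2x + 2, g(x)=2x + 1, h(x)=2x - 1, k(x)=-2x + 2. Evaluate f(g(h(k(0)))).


-12


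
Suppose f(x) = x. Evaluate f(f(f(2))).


f(2) = 2
f(2) = 2
f(2) = 2

2


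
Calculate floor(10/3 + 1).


10/3 = 3.3333
3.3333 + 1 = 4.3333
floor(4.3333) = 4

4


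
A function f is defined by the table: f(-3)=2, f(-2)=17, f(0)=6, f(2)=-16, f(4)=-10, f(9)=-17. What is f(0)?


Reading from the table at x = 0

6


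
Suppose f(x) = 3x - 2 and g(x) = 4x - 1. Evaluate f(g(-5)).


g(-5) = -21
f(-21) = -65

-65


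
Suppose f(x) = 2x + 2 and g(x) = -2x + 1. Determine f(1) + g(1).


f(1) = 4
g(1) = -1
Sum = 3

3


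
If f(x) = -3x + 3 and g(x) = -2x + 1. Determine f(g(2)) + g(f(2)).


f(g(2)) = 12
g(f(2)) = 7
Sum = 19

19


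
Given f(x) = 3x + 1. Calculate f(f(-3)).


-23


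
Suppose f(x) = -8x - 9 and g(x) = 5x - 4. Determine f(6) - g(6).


f(6) = -57
g(6) = 26
Difference = -83

-83


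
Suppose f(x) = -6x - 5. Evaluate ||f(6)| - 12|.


f(6) = -41
|-41| = 41
|41 - 12| = 29

29


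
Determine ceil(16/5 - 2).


16/5 = 3.2
3.2 - 2 = 1.2
ceil(1.2) = 2

2


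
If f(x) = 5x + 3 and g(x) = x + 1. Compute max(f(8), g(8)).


f(8) = 43
g(8) = 9
max = 43

43


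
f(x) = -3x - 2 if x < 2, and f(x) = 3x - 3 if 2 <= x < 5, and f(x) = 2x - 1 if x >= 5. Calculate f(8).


15


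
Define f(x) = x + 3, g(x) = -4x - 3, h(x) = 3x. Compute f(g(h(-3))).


36


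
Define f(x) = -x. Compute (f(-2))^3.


f(-2) = 2
(2)^3 = 8

8


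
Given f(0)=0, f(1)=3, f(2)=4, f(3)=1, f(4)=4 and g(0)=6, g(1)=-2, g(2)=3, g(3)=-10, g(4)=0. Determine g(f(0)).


f(0) = 0
g(0) = 6

6


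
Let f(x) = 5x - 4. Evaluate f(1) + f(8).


f(1) = 1
f(8) = 36
Sum = 37

37


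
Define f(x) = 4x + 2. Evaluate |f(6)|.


f(6) = 26
|26| = 26

26


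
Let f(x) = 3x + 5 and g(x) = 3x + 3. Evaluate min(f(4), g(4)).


f(4) = 17
g(4) = 15
min = 15

15


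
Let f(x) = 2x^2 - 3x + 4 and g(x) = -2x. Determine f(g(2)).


g(2) = -4
f(-4) = 2*(-4)^2 - 3*(-4) + 4 = 48

48


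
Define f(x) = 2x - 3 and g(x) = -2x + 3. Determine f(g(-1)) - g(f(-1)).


f(g(-1)) = 7
g(f(-1)) = 13
Difference = -6

-6


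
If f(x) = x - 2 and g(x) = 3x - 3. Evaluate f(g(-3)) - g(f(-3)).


f(g(-3)) = -14
g(f(-3)) = -18
Difference = 4

4


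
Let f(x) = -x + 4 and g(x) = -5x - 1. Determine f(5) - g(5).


f(5) = -1
g(5) = -26
Difference = 25

25


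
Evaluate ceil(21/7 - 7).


-4


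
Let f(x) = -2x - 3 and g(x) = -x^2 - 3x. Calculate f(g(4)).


g(4) = -28
f(-28) = 53

53


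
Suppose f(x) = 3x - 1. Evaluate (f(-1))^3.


f(-1) = -4
(-4)^3 = -64

-64


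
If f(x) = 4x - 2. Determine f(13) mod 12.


f(13) = 50
50 mod 12 = 2

2


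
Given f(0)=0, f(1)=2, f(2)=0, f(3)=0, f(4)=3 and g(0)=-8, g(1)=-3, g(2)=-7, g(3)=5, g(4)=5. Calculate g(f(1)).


-7


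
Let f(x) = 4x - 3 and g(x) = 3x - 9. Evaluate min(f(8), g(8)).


f(8) = 29
g(8) = 15
min = 15

15


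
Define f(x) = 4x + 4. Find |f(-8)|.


f(-8) = -28
|-28| = 28

28


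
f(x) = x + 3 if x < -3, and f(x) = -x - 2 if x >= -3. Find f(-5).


-5 satisfies x < -3
f(-5) = -2

-2


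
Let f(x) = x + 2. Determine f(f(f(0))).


6


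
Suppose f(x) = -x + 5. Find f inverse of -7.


Solve -x + 5 = -7
x = (-7 - 5) / (-1) = 12

12


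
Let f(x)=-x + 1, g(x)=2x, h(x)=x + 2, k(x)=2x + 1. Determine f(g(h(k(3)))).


k(3) = 7
h(7) = 9
g(9) = 18
f(18) = -17

-17


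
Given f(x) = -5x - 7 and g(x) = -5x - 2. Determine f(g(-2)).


g(-2) = 8
f(8) = -47

-47


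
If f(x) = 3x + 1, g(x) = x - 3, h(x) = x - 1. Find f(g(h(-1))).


h(-1) = -2
g(-2) = -5
f(-5) = -14

-14


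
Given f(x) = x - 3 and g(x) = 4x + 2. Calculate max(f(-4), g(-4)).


f(-4) = -7
g(-4) = -14
max = -7

-7


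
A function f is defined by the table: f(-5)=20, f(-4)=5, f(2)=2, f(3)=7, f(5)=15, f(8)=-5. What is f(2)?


Reading from the table at x = 2

2


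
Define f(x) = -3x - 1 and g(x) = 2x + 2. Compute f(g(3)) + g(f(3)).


f(g(3)) = -25
g(f(3)) = -18
Sum = -43

-43


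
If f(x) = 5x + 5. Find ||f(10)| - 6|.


f(10) = 55
|55| = 55
|55 - 6| = 49

49


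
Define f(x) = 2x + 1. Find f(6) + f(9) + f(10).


f(6) = 13
f(9) = 19
f(10) = 21
Sum = 53

53


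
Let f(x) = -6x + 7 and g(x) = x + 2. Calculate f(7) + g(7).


f(7) = -35
g(7) = 9
Sum = -26

-26


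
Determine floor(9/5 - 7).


9/5 = 1.8
1.8 - 7 = -5.2
floor(-5.2) = -6

-6


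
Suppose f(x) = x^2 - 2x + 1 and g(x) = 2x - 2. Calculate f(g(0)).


g(0) = -2
f(-2) = 1*(-2)^2 - 2*(-2) + 1 = 9

9


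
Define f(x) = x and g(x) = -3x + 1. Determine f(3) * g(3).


-24


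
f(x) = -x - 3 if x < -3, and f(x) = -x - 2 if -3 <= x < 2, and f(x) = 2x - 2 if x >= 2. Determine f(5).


8


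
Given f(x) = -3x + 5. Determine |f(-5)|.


f(-5) = 20
|20| = 20

20


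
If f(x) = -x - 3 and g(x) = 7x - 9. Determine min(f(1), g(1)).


f(1) = -4
g(1) = -2
min = -4

-4


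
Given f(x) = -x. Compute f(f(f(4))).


f(4) = -4
f(-4) = 4
f(4) = -4

-4


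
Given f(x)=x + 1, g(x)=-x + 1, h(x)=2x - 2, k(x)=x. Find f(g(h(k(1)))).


k(1) = 1
h(1) = 0
g(0) = 1
f(1) = 2

2


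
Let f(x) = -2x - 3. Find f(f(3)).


f(3) = -9
f(-9) = 15

15


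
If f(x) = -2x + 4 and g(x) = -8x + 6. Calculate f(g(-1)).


g(-1) = 14
f(14) = -24

-24


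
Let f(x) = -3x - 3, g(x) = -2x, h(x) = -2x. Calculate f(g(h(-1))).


h(-1) = 2
g(2) = -4
f(-4) = 9

9


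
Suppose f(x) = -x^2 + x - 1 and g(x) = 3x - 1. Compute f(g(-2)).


-57


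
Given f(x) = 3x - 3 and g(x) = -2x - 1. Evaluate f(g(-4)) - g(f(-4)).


f(g(-4)) = 18
g(f(-4)) = 29
Difference = -11

-11


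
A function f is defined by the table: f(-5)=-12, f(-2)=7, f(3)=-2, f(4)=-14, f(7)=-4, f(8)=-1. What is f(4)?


Reading from the table at x = 4

-14


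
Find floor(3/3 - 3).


-2


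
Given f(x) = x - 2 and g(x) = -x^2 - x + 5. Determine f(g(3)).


g(3) = -7
f(-7) = -9

-9


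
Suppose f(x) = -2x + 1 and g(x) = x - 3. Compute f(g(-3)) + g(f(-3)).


f(g(-3)) = 13
g(f(-3)) = 4
Sum = 17

17


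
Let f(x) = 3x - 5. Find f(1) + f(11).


f(1) = -2
f(11) = 28
Sum = 26

26


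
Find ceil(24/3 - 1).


7


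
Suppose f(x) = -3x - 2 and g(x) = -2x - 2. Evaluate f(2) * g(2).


f(2) = -8
g(2) = -6
Product = 48

48


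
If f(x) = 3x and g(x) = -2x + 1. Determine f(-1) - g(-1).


f(-1) = -3
g(-1) = 3
Difference = -6

-6


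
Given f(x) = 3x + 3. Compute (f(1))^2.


f(1) = 6
(6)^2 = 36

36


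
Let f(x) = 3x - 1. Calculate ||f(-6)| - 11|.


f(-6) = -19
|-19| = 19
|19 - 11| = 8

8


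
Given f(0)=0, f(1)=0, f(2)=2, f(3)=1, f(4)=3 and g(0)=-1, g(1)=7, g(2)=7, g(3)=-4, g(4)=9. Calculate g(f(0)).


f(0) = 0
g(0) = -1

-1


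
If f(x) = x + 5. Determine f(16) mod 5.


f(16) = 21
21 mod 5 = 1

1


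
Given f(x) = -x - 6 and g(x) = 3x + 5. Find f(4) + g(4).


f(4) = -10
g(4) = 17
Sum = 7

7


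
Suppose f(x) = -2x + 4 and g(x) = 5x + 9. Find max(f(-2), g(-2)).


f(-2) = 8
g(-2) = -1
max = 8

8


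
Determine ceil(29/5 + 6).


29/5 = 5.8
5.8 + 6 = 11.8
ceil(11.8) = 12

12


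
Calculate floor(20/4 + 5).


10


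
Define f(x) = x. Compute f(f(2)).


f(2) = 2
f(2) = 2

2


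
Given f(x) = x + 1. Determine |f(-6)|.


f(-6) = -5
|-5| = 5

5


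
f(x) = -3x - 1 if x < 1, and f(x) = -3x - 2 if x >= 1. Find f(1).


-5


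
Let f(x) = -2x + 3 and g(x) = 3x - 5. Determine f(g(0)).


g(0) = -5
f(-5) = 13

13


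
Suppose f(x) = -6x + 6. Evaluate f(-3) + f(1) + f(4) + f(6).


f(-3) = 24
f(1) = 0
f(4) = -18
f(6) = -30
Sum = -24

-24


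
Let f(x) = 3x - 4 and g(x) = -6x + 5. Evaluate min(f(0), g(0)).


f(0) = -4
g(0) = 5
min = -4

-4


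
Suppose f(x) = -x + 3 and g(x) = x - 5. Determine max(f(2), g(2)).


f(2) = 1
g(2) = -3
max = 1

1


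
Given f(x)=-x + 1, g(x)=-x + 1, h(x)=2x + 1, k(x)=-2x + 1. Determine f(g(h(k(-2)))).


k(-2) = 5
h(5) = 11
g(11) = -10
f(-10) = 11

11


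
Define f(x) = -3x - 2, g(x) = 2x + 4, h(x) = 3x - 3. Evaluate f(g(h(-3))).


58


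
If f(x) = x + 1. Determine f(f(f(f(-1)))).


f(-1) = 0
f(0) = 1
f(1) = 2
f(2) = 3

3


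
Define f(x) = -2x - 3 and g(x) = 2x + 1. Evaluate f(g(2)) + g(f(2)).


f(g(2)) = -13
g(f(2)) = -13
Sum = -26

-26


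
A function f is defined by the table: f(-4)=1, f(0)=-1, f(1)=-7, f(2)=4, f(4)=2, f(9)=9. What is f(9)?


Reading from the table at x = 9

9


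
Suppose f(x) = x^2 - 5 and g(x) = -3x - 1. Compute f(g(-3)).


g(-3) = 8
f(8) = 1*(8)^2 - 5 = 59

59


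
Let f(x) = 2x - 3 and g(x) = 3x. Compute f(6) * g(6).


f(6) = 9
g(6) = 18
Product = 162

162


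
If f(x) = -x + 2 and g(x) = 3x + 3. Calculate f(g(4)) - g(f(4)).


f(g(4)) = -13
g(f(4)) = -3
Difference = -10

-10


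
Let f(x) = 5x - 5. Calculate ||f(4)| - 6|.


f(4) = 15
|15| = 15
|15 - 6| = 9

9


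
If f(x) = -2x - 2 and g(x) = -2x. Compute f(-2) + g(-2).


f(-2) = 2
g(-2) = 4
Sum = 6

6


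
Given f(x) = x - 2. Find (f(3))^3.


f(3) = 1
(1)^3 = 1

1


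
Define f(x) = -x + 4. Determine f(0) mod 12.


f(0) = 4
4 mod 12 = 4

4


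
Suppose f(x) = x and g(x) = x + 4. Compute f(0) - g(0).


-4


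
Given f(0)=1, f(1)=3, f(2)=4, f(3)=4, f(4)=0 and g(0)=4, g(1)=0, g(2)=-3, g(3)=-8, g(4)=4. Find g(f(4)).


f(4) = 0
g(0) = 4

4


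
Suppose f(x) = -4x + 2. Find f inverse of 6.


-1


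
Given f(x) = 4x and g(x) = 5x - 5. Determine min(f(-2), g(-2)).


f(-2) = -8
g(-2) = -15
min = -15

-15


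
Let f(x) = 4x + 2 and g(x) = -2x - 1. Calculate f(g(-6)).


g(-6) = 11
f(11) = 46

46


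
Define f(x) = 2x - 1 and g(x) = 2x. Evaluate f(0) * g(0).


f(0) = -1
g(0) = 0
Product = 0

0


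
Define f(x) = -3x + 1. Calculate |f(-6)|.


f(-6) = 19
|19| = 19

19


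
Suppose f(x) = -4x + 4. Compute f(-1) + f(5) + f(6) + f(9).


f(-1) = 8
f(5) = -16
f(6) = -20
f(9) = -32
Sum = -60

-60


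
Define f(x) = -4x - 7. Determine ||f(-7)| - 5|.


f(-7) = 21
|21| = 21
|21 - 5| = 16

16


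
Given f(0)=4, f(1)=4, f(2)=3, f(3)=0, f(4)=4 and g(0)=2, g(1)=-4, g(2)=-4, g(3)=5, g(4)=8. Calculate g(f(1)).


f(1) = 4
g(4) = 8

8


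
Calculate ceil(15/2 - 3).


15/2 = 7.5
7.5 - 3 = 4.5
ceil(4.5) = 5

5


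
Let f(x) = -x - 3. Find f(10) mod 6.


f(10) = -13
-13 mod 6 = 5

5


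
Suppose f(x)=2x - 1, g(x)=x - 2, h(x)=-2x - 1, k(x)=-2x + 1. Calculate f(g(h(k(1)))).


k(1) = -1
h(-1) = 1
g(1) = -1
f(-1) = -3

-3


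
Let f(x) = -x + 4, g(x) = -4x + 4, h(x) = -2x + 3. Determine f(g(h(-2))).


h(-2) = 7
g(7) = -24
f(-24) = 28

28


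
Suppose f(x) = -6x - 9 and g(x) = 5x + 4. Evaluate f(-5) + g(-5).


f(-5) = 21
g(-5) = -21
Sum = 0

0


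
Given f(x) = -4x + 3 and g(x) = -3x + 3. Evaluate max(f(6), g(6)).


f(6) = -21
g(6) = -15
max = -15

-15


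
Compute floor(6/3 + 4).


6/3 = 2
2 + 4 = 6
floor(6) = 6

6


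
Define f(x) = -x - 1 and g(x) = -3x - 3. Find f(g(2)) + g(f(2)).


f(g(2)) = 8
g(f(2)) = 6
Sum = 14

14


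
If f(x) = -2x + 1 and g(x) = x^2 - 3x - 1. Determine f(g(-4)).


g(-4) = 27
f(27) = -53

-53


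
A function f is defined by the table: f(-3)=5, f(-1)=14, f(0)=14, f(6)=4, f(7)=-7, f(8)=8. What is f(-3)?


Reading from the table at x = -3

5


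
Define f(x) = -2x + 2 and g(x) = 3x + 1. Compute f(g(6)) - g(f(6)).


f(g(6)) = -36
g(f(6)) = -29
Difference = -7

-7


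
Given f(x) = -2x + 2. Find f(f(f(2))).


f(2) = -2
f(-2) = 6
f(6) = -10

-10


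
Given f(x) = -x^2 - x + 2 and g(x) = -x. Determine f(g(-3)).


g(-3) = 3
f(3) = (-1)*(3)^2 - 1*(3) + 2 = -10

-10


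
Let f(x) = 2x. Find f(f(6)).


f(6) = 12
f(12) = 24

24


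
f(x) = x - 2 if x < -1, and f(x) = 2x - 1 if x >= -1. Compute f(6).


6 satisfies x >= -1
f(6) = 11

11


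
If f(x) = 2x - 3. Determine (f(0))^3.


f(0) = -3
(-3)^3 = -27

-27


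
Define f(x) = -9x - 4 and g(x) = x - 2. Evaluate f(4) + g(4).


f(4) = -40
g(4) = 2
Sum = -38

-38


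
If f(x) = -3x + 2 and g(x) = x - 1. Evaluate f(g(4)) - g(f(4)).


f(g(4)) = -7
g(f(4)) = -11
Difference = 4

4


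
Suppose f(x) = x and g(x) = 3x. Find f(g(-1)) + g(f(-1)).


-6


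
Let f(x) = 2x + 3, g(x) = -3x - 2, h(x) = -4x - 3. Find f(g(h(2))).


65


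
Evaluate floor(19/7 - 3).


19/7 = 2.7143
2.7143 - 3 = -0.2857
floor(-0.2857) = -1

-1


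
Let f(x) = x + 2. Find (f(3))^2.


f(3) = 5
(5)^2 = 25

25


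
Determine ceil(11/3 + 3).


11/3 = 3.6667
3.6667 + 3 = 6.6667
ceil(6.6667) = 7

7


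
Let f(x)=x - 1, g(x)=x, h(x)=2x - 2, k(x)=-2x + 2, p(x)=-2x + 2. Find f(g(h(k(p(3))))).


p(3) = -4
k(-4) = 10
h(10) = 18
g(18) = 18
f(18) = 17

17


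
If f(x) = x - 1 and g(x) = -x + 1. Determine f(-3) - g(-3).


f(-3) = -4
g(-3) = 4
Difference = -8

-8


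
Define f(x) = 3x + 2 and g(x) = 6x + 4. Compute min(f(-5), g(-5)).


f(-5) = -13
g(-5) = -26
min = -26

-26


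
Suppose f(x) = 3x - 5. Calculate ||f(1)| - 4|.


f(1) = -2
|-2| = 2
|2 - 4| = 2

2


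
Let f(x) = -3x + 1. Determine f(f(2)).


16


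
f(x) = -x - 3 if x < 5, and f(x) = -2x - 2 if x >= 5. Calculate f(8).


8 satisfies x >= 5
f(8) = -18

-18


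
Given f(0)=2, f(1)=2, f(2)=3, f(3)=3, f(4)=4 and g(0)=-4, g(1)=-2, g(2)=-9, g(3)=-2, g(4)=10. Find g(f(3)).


-2


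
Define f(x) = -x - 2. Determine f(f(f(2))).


f(2) = -4
f(-4) = 2
f(2) = -4

-4


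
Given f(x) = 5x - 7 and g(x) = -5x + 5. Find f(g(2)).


-32


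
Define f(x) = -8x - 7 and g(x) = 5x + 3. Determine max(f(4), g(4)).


f(4) = -39
g(4) = 23
max = 23

23


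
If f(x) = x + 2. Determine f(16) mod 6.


f(16) = 18
18 mod 6 = 0

0


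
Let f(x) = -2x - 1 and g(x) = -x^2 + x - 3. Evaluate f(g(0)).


g(0) = -3
f(-3) = 5

5


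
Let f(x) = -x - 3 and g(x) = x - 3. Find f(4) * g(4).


f(4) = -7
g(4) = 1
Product = -7

-7


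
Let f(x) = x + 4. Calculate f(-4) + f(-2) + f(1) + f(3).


f(-4) = 0
f(-2) = 2
f(1) = 5
f(3) = 7
Sum = 14

14


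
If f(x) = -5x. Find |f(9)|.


f(9) = -45
|-45| = 45

45


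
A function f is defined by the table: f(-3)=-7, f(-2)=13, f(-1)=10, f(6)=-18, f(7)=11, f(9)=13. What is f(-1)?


Reading from the table at x = -1

10


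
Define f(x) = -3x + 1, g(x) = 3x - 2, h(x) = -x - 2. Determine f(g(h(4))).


h(4) = -6
g(-6) = -20
f(-20) = 61

61


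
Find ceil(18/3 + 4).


18/3 = 6
6 + 4 = 10
ceil(10) = 10

10


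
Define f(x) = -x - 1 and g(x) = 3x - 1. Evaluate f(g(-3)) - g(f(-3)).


f(g(-3)) = 9
g(f(-3)) = 5
Difference = 4

4


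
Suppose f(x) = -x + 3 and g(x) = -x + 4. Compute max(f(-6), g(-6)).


f(-6) = 9
g(-6) = 10
max = 10

10


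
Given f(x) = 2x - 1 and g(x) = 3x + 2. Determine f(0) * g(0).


f(0) = -1
g(0) = 2
Product = -2

-2


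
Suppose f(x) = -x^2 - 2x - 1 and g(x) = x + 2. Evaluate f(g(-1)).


g(-1) = 1
f(1) = (-1)*(1)^2 - 2*(1) - 1 = -4

-4


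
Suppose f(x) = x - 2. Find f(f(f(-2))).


f(-2) = -4
f(-4) = -6
f(-6) = -8

-8


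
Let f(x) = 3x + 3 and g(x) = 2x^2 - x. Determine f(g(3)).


g(3) = 15
f(15) = 48

48
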